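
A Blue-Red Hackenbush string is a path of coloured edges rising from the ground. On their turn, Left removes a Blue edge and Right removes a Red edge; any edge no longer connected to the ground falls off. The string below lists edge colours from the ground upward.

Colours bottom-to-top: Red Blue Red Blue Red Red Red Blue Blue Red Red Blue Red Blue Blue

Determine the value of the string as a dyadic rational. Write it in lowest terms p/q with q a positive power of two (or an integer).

-11881/16384

Prefix values for Red Blue Red Blue Red Red Red Blue Blue Red Red Blue Red Blue Blue via {L|R} + simplicity:
step 1: add Red to get R; options L={ — } R={ 0 } ⇒ -1
step 2: add Blue to get RB; options L={ -1 } R={ 0 } ⇒ -1/2
step 3: add Red to get RBR; options L={ -1 } R={ -1/2 0 } ⇒ -3/4
step 4: add Blue to get RBRB; options L={ -1 -3/4 } R={ -1/2 0 } ⇒ -5/8
step 5: add Red to get RBRBR; options L={ -1 -3/4 } R={ -5/8 -1/2 0 } ⇒ -11/16
step 6: add Red to get RBRBRR; options L={ -1 -3/4 } R={ -11/16 -5/8 -1/2 0 } ⇒ -23/32
step 7: add Red to get RBRBRRR; options L={ -1 -3/4 } R={ -23/32 -11/16 -5/8 -1/2 0 } ⇒ -47/64
step 8: add Blue to get RBRBRRRB; options L={ -1 -3/4 -47/64 } R={ -23/32 -11/16 -5/8 -1/2 0 } ⇒ -93/128
step 9: add Blue to get RBRBRRRBB; options L={ -1 -3/4 -47/64 -93/128 } R={ -23/32 -11/16 -5/8 -1/2 0 } ⇒ -185/256
step 10: add Red to get RBRBRRRBBR; options L={ -1 -3/4 -47/64 -93/128 } R={ -185/256 -23/32 -11/16 -5/8 -1/2 0 } ⇒ -371/512
step 11: add Red to get RBRBRRRBBRR; options L={ -1 -3/4 -47/64 -93/128 } R={ -371/512 -185/256 -23/32 -11/16 -5/8 -1/2 0 } ⇒ -743/1024
step 12: add Blue to get RBRBRRRBBRRB; options L={ -1 -3/4 -47/64 -93/128 -743/1024 } R={ -371/512 -185/256 -23/32 -11/16 -5/8 -1/2 0 } ⇒ -1485/2048
step 13: add Red to get RBRBRRRBBRRBR; options L={ -1 -3/4 -47/64 -93/128 -743/1024 } R={ -1485/2048 -371/512 -185/256 -23/32 -11/16 -5/8 -1/2 0 } ⇒ -2971/4096
step 14: add Blue to get RBRBRRRBBRRBRB; options L={ -1 -3/4 -47/64 -93/128 -743/1024 -2971/4096 } R={ -1485/2048 -371/512 -185/256 -23/32 -11/16 -5/8 -1/2 0 } ⇒ -5941/8192
step 15: add Blue to get RBRBRRRBBRRBRBB; options L={ -1 -3/4 -47/64 -93/128 -743/1024 -2971/4096 -5941/8192 } R={ -1485/2048 -371/512 -185/256 -23/32 -11/16 -5/8 -1/2 0 } ⇒ -11881/16384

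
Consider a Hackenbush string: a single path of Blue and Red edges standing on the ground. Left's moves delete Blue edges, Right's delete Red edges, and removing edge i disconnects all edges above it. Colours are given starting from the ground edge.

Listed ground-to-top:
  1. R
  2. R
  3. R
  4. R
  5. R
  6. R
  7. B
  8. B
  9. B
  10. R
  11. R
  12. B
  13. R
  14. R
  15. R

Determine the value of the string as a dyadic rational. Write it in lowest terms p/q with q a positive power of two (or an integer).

-2671/512

Prefix values for R R R R R R B B B R R B R R R via {L|R} + simplicity:
step 1: add R to get R; options L={ · } R={ 0 } -> -1
step 2: add R to get RR; options L={ · } R={ -1 0 } -> -2
step 3: add R to get RRR; options L={ · } R={ -2 -1 0 } -> -3
step 4: add R to get RRRR; options L={ · } R={ -3 -2 -1 0 } -> -4
step 5: add R to get RRRRR; options L={ · } R={ -4 -3 -2 -1 0 } -> -5
step 6: add R to get RRRRRR; options L={ · } R={ -5 -4 -3 -2 -1 0 } -> -6
step 7: add B to get RRRRRRB; options L={ -6 } R={ -5 -4 -3 -2 -1 0 } -> -11/2
step 8: add B to get RRRRRRBB; options L={ -6 -11/2 } R={ -5 -4 -3 -2 -1 0 } -> -21/4
step 9: add B to get RRRRRRBBB; options L={ -6 -11/2 -21/4 } R={ -5 -4 -3 -2 -1 0 } -> -41/8
step 10: add R to get RRRRRRBBBR; options L={ -6 -11/2 -21/4 } R={ -41/8 -5 -4 -3 -2 -1 0 } -> -83/16
step 11: add R to get RRRRRRBBBRR; options L={ -6 -11/2 -21/4 } R={ -83/16 -41/8 -5 -4 -3 -2 -1 0 } -> -167/32
step 12: add B to get RRRRRRBBBRRB; options L={ -6 -11/2 -21/4 -167/32 } R={ -83/16 -41/8 -5 -4 -3 -2 -1 0 } -> -333/64
step 13: add R to get RRRRRRBBBRRBR; options L={ -6 -11/2 -21/4 -167/32 } R={ -333/64 -83/16 -41/8 -5 -4 -3 -2 -1 0 } -> -667/128
step 14: add R to get RRRRRRBBBRRBRR; options L={ -6 -11/2 -21/4 -167/32 } R={ -667/128 -333/64 -83/16 -41/8 -5 -4 -3 -2 -1 0 } -> -1335/256
step 15: add R to get RRRRRRBBBRRBRRR; options L={ -6 -11/2 -21/4 -167/32 } R={ -1335/256 -667/128 -333/64 -83/16 -41/8 -5 -4 -3 -2 -1 0 } -> -2671/512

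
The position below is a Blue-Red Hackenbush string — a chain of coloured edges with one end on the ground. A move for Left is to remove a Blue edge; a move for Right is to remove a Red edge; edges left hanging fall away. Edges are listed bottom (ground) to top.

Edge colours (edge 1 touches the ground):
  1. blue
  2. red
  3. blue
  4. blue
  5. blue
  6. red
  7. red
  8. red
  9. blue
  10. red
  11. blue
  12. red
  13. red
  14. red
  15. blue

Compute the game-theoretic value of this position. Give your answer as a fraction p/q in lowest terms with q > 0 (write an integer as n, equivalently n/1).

b: Left { 0 }, Right {  } => simplest 1
br: Left { 0 }, Right { 1 } => simplest 1/2
brb: Left { 0, 1/2 }, Right { 1 } => simplest 3/4
brbb: Left { 0, 1/2, 3/4 }, Right { 1 } => simplest 7/8
brbbb: Left { 0, 1/2, 3/4, 7/8 }, Right { 1 } => simplest 15/16
brbbbr: Left { 0, 1/2, 3/4, 7/8 }, Right { 15/16, 1 } => simplest 29/32
brbbbrr: Left { 0, 1/2, 3/4, 7/8 }, Right { 29/32, 15/16, 1 } => simplest 57/64
brbbbrrr: Left { 0, 1/2, 3/4, 7/8 }, Right { 57/64, 29/32, 15/16, 1 } => simplest 113/128
brbbbrrrb: Left { 0, 1/2, 3/4, 7/8, 113/128 }, Right { 57/64, 29/32, 15/16, 1 } => simplest 227/256
brbbbrrrbr: Left { 0, 1/2, 3/4, 7/8, 113/128 }, Right { 227/256, 57/64, 29/32, 15/16, 1 } => simplest 453/512
brbbbrrrbrb: Left { 0, 1/2, 3/4, 7/8, 113/128, 453/512 }, Right { 227/256, 57/64, 29/32, 15/16, 1 } => simplest 907/1024
brbbbrrrbrbr: Left { 0, 1/2, 3/4, 7/8, 113/128, 453/512 }, Right { 907/1024, 227/256, 57/64, 29/32, 15/16, 1 } => simplest 1813/2048
brbbbrrrbrbrr: Left { 0, 1/2, 3/4, 7/8, 113/128, 453/512 }, Right { 1813/2048, 907/1024, 227/256, 57/64, 29/32, 15/16, 1 } => simplest 3625/4096
brbbbrrrbrbrrr: Left { 0, 1/2, 3/4, 7/8, 113/128, 453/512 }, Right { 3625/4096, 1813/2048, 907/1024, 227/256, 57/64, 29/32, 15/16, 1 } => simplest 7249/8192
brbbbrrrbrbrrrb: Left { 0, 1/2, 3/4, 7/8, 113/128, 453/512, 7249/8192 }, Right { 3625/4096, 1813/2048, 907/1024, 227/256, 57/64, 29/32, 15/16, 1 } => simplest 14499/16384

14499/16384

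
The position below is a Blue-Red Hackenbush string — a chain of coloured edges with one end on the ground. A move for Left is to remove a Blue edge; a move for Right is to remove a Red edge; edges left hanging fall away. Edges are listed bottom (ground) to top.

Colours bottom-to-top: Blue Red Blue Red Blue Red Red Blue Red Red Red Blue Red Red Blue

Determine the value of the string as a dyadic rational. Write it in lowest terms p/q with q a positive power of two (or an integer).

10515/16384

value_1 [B]  L=[0]  R=[∅]  -> 1
value_2 [BR]  L=[0]  R=[1]  -> 1/2
value_3 [BRB]  L=[0,1/2]  R=[1]  -> 3/4
value_4 [BRBR]  L=[0,1/2]  R=[3/4,1]  -> 5/8
value_5 [BRBRB]  L=[0,1/2,5/8]  R=[3/4,1]  -> 11/16
value_6 [BRBRBR]  L=[0,1/2,5/8]  R=[11/16,3/4,1]  -> 21/32
value_7 [BRBRBRR]  L=[0,1/2,5/8]  R=[21/32,11/16,3/4,1]  -> 41/64
value_8 [BRBRBRRB]  L=[0,1/2,5/8,41/64]  R=[21/32,11/16,3/4,1]  -> 83/128
value_9 [BRBRBRRBR]  L=[0,1/2,5/8,41/64]  R=[83/128,21/32,11/16,3/4,1]  -> 165/256
value_10 [BRBRBRRBRR]  L=[0,1/2,5/8,41/64]  R=[165/256,83/128,21/32,11/16,3/4,1]  -> 329/512
value_11 [BRBRBRRBRRR]  L=[0,1/2,5/8,41/64]  R=[329/512,165/256,83/128,21/32,11/16,3/4,1]  -> 657/1024
value_12 [BRBRBRRBRRRB]  L=[0,1/2,5/8,41/64,657/1024]  R=[329/512,165/256,83/128,21/32,11/16,3/4,1]  -> 1315/2048
value_13 [BRBRBRRBRRRBR]  L=[0,1/2,5/8,41/64,657/1024]  R=[1315/2048,329/512,165/256,83/128,21/32,11/16,3/4,1]  -> 2629/4096
value_14 [BRBRBRRBRRRBRR]  L=[0,1/2,5/8,41/64,657/1024]  R=[2629/4096,1315/2048,329/512,165/256,83/128,21/32,11/16,3/4,1]  -> 5257/8192
value_15 [BRBRBRRBRRRBRRB]  L=[0,1/2,5/8,41/64,657/1024,5257/8192]  R=[2629/4096,1315/2048,329/512,165/256,83/128,21/32,11/16,3/4,1]  -> 10515/16384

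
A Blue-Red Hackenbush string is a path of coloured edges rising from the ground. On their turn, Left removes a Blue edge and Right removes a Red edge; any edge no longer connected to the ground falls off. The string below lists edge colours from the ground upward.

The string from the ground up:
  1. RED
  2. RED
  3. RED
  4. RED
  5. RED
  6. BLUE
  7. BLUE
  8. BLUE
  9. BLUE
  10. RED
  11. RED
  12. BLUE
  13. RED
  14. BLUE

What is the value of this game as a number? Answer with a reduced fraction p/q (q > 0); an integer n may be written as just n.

-2101/512

Build val(s[:k]) for k = 1..14, string s = RED RED RED RED RED BLUE BLUE BLUE BLUE RED RED BLUE RED BLUE.
edge 1 of 14 (RED): { ∅ | 0 } → -1
edge 2 of 14 (RED): { ∅ | -1, 0 } → -2
edge 3 of 14 (RED): { ∅ | -2, -1, 0 } → -3
edge 4 of 14 (RED): { ∅ | -3, -2, -1, 0 } → -4
edge 5 of 14 (RED): { ∅ | -4, -3, -2, -1, 0 } → -5
edge 6 of 14 (BLUE): { -5 | -4, -3, -2, -1, 0 } → -9/2
edge 7 of 14 (BLUE): { -5, -9/2 | -4, -3, -2, -1, 0 } → -17/4
edge 8 of 14 (BLUE): { -5, -9/2, -17/4 | -4, -3, -2, -1, 0 } → -33/8
edge 9 of 14 (BLUE): { -5, -9/2, -17/4, -33/8 | -4, -3, -2, -1, 0 } → -65/16
edge 10 of 14 (RED): { -5, -9/2, -17/4, -33/8 | -65/16, -4, -3, -2, -1, 0 } → -131/32
edge 11 of 14 (RED): { -5, -9/2, -17/4, -33/8 | -131/32, -65/16, -4, -3, -2, -1, 0 } → -263/64
edge 12 of 14 (BLUE): { -5, -9/2, -17/4, -33/8, -263/64 | -131/32, -65/16, -4, -3, -2, -1, 0 } → -525/128
edge 13 of 14 (RED): { -5, -9/2, -17/4, -33/8, -263/64 | -525/128, -131/32, -65/16, -4, -3, -2, -1, 0 } → -1051/256
edge 14 of 14 (BLUE): { -5, -9/2, -17/4, -33/8, -263/64, -1051/256 | -525/128, -131/32, -65/16, -4, -3, -2, -1, 0 } → -2101/512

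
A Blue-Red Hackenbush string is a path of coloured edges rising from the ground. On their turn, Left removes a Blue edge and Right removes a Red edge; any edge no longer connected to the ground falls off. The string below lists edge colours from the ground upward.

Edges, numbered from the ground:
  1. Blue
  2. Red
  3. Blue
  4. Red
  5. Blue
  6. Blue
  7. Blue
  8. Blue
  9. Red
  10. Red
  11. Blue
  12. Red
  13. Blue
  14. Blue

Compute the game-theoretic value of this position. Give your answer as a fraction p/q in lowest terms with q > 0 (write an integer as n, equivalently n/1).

Recurse on prefixes of the 14-edge string Blue Red Blue Red Blue Blue Blue Blue Red Red Blue Red Blue Blue:
1 of 14 · B · max L 0 · min R +∞ — 1
2 of 14 · BR · max L 0 · min R 1 — 1/2
3 of 14 · BRB · max L 1/2 · min R 1 — 3/4
4 of 14 · BRBR · max L 1/2 · min R 3/4 — 5/8
5 of 14 · BRBRB · max L 5/8 · min R 3/4 — 11/16
6 of 14 · BRBRBB · max L 11/16 · min R 3/4 — 23/32
7 of 14 · BRBRBBB · max L 23/32 · min R 3/4 — 47/64
8 of 14 · BRBRBBBB · max L 47/64 · min R 3/4 — 95/128
9 of 14 · BRBRBBBBR · max L 47/64 · min R 95/128 — 189/256
10 of 14 · BRBRBBBBRR · max L 47/64 · min R 189/256 — 377/512
11 of 14 · BRBRBBBBRRB · max L 377/512 · min R 189/256 — 755/1024
12 of 14 · BRBRBBBBRRBR · max L 377/512 · min R 755/1024 — 1509/2048
13 of 14 · BRBRBBBBRRBRB · max L 1509/2048 · min R 755/1024 — 3019/4096
14 of 14 · BRBRBBBBRRBRBB · max L 3019/4096 · min R 755/1024 — 6039/8192

6039/8192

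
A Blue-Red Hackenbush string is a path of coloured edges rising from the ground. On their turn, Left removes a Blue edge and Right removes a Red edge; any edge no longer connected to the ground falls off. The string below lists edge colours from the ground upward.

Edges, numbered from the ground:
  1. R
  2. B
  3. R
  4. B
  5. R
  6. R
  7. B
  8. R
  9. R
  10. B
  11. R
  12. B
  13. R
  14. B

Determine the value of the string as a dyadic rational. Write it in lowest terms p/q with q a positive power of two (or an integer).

-5845/8192

step 1: add R to get R; options L={ ∅ } R={ 0 } -> -1
step 2: add B to get RB; options L={ -1 } R={ 0 } -> -1/2
step 3: add R to get RBR; options L={ -1 } R={ -1/2,0 } -> -3/4
step 4: add B to get RBRB; options L={ -1,-3/4 } R={ -1/2,0 } -> -5/8
step 5: add R to get RBRBR; options L={ -1,-3/4 } R={ -5/8,-1/2,0 } -> -11/16
step 6: add R to get RBRBRR; options L={ -1,-3/4 } R={ -11/16,-5/8,-1/2,0 } -> -23/32
step 7: add B to get RBRBRRB; options L={ -1,-3/4,-23/32 } R={ -11/16,-5/8,-1/2,0 } -> -45/64
step 8: add R to get RBRBRRBR; options L={ -1,-3/4,-23/32 } R={ -45/64,-11/16,-5/8,-1/2,0 } -> -91/128
step 9: add R to get RBRBRRBRR; options L={ -1,-3/4,-23/32 } R={ -91/128,-45/64,-11/16,-5/8,-1/2,0 } -> -183/256
step 10: add B to get RBRBRRBRRB; options L={ -1,-3/4,-23/32,-183/256 } R={ -91/128,-45/64,-11/16,-5/8,-1/2,0 } -> -365/512
step 11: add R to get RBRBRRBRRBR; options L={ -1,-3/4,-23/32,-183/256 } R={ -365/512,-91/128,-45/64,-11/16,-5/8,-1/2,0 } -> -731/1024
step 12: add B to get RBRBRRBRRBRB; options L={ -1,-3/4,-23/32,-183/256,-731/1024 } R={ -365/512,-91/128,-45/64,-11/16,-5/8,-1/2,0 } -> -1461/2048
step 13: add R to get RBRBRRBRRBRBR; options L={ -1,-3/4,-23/32,-183/256,-731/1024 } R={ -1461/2048,-365/512,-91/128,-45/64,-11/16,-5/8,-1/2,0 } -> -2923/4096
step 14: add B to get RBRBRRBRRBRBRB; options L={ -1,-3/4,-23/32,-183/256,-731/1024,-2923/4096 } R={ -1461/2048,-365/512,-91/128,-45/64,-11/16,-5/8,-1/2,0 } -> -5845/8192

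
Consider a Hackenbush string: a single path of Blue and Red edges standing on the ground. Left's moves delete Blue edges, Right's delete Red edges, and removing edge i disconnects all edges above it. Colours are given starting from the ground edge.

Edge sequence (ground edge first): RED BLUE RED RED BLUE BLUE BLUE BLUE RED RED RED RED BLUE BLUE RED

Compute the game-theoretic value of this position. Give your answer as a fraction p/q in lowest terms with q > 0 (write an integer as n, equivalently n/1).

-12531/16384

Prefix values for RED BLUE RED RED BLUE BLUE BLUE BLUE RED RED RED RED BLUE BLUE RED via {L|R} + simplicity:
val_1 [R]  L=[(no moves)]  R=[0]  => -1
val_2 [RB]  L=[-1]  R=[0]  => -1/2
val_3 [RBR]  L=[-1]  R=[-1/2,0]  => -3/4
val_4 [RBRR]  L=[-1]  R=[-3/4,-1/2,0]  => -7/8
val_5 [RBRRB]  L=[-1,-7/8]  R=[-3/4,-1/2,0]  => -13/16
val_6 [RBRRBB]  L=[-1,-7/8,-13/16]  R=[-3/4,-1/2,0]  => -25/32
val_7 [RBRRBBB]  L=[-1,-7/8,-13/16,-25/32]  R=[-3/4,-1/2,0]  => -49/64
val_8 [RBRRBBBB]  L=[-1,-7/8,-13/16,-25/32,-49/64]  R=[-3/4,-1/2,0]  => -97/128
val_9 [RBRRBBBBR]  L=[-1,-7/8,-13/16,-25/32,-49/64]  R=[-97/128,-3/4,-1/2,0]  => -195/256
val_10 [RBRRBBBBRR]  L=[-1,-7/8,-13/16,-25/32,-49/64]  R=[-195/256,-97/128,-3/4,-1/2,0]  => -391/512
val_11 [RBRRBBBBRRR]  L=[-1,-7/8,-13/16,-25/32,-49/64]  R=[-391/512,-195/256,-97/128,-3/4,-1/2,0]  => -783/1024
val_12 [RBRRBBBBRRRR]  L=[-1,-7/8,-13/16,-25/32,-49/64]  R=[-783/1024,-391/512,-195/256,-97/128,-3/4,-1/2,0]  => -1567/2048
val_13 [RBRRBBBBRRRRB]  L=[-1,-7/8,-13/16,-25/32,-49/64,-1567/2048]  R=[-783/1024,-391/512,-195/256,-97/128,-3/4,-1/2,0]  => -3133/4096
val_14 [RBRRBBBBRRRRBB]  L=[-1,-7/8,-13/16,-25/32,-49/64,-1567/2048,-3133/4096]  R=[-783/1024,-391/512,-195/256,-97/128,-3/4,-1/2,0]  => -6265/8192
val_15 [RBRRBBBBRRRRBBR]  L=[-1,-7/8,-13/16,-25/32,-49/64,-1567/2048,-3133/4096]  R=[-6265/8192,-783/1024,-391/512,-195/256,-97/128,-3/4,-1/2,0]  => -12531/16384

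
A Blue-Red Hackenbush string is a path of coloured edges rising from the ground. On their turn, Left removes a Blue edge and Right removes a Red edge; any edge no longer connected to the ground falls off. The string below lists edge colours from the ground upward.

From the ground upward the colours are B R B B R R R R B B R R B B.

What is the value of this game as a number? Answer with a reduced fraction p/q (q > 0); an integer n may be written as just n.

6247/8192

Prefix values for B R B B R R R R B B R R B B via {L|R} + simplicity:
G_1 [B]  L=[0]  R=[∅]  → 1
G_2 [BR]  L=[0]  R=[1]  → 1/2
G_3 [BRB]  L=[0 1/2]  R=[1]  → 3/4
G_4 [BRBB]  L=[0 1/2 3/4]  R=[1]  → 7/8
G_5 [BRBBR]  L=[0 1/2 3/4]  R=[7/8 1]  → 13/16
G_6 [BRBBRR]  L=[0 1/2 3/4]  R=[13/16 7/8 1]  → 25/32
G_7 [BRBBRRR]  L=[0 1/2 3/4]  R=[25/32 13/16 7/8 1]  → 49/64
G_8 [BRBBRRRR]  L=[0 1/2 3/4]  R=[49/64 25/32 13/16 7/8 1]  → 97/128
G_9 [BRBBRRRRB]  L=[0 1/2 3/4 97/128]  R=[49/64 25/32 13/16 7/8 1]  → 195/256
G_10 [BRBBRRRRBB]  L=[0 1/2 3/4 97/128 195/256]  R=[49/64 25/32 13/16 7/8 1]  → 391/512
G_11 [BRBBRRRRBBR]  L=[0 1/2 3/4 97/128 195/256]  R=[391/512 49/64 25/32 13/16 7/8 1]  → 781/1024
G_12 [BRBBRRRRBBRR]  L=[0 1/2 3/4 97/128 195/256]  R=[781/1024 391/512 49/64 25/32 13/16 7/8 1]  → 1561/2048
G_13 [BRBBRRRRBBRRB]  L=[0 1/2 3/4 97/128 195/256 1561/2048]  R=[781/1024 391/512 49/64 25/32 13/16 7/8 1]  → 3123/4096
G_14 [BRBBRRRRBBRRBB]  L=[0 1/2 3/4 97/128 195/256 1561/2048 3123/4096]  R=[781/1024 391/512 49/64 25/32 13/16 7/8 1]  → 6247/8192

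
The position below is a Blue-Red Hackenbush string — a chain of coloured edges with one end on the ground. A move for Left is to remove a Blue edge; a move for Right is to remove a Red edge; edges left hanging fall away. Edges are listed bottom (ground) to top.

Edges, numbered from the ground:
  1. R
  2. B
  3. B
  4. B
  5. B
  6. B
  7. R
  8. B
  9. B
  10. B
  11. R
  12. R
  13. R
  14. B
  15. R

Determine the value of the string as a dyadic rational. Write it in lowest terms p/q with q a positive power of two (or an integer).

Recurse on prefixes of the 15-edge string R B B B B B R B B B R R R B R:
v(R) = { none | 0 } = -1
v(RB) = { -1 | 0 } = -1/2
v(RBB) = { -1, -1/2 | 0 } = -1/4
v(RBBB) = { -1, -1/2, -1/4 | 0 } = -1/8
v(RBBBB) = { -1, -1/2, -1/4, -1/8 | 0 } = -1/16
v(RBBBBB) = { -1, -1/2, -1/4, -1/8, -1/16 | 0 } = -1/32
v(RBBBBBR) = { -1, -1/2, -1/4, -1/8, -1/16 | -1/32, 0 } = -3/64
v(RBBBBBRB) = { -1, -1/2, -1/4, -1/8, -1/16, -3/64 | -1/32, 0 } = -5/128
v(RBBBBBRBB) = { -1, -1/2, -1/4, -1/8, -1/16, -3/64, -5/128 | -1/32, 0 } = -9/256
v(RBBBBBRBBB) = { -1, -1/2, -1/4, -1/8, -1/16, -3/64, -5/128, -9/256 | -1/32, 0 } = -17/512
v(RBBBBBRBBBR) = { -1, -1/2, -1/4, -1/8, -1/16, -3/64, -5/128, -9/256 | -17/512, -1/32, 0 } = -35/1024
v(RBBBBBRBBBRR) = { -1, -1/2, -1/4, -1/8, -1/16, -3/64, -5/128, -9/256 | -35/1024, -17/512, -1/32, 0 } = -71/2048
v(RBBBBBRBBBRRR) = { -1, -1/2, -1/4, -1/8, -1/16, -3/64, -5/128, -9/256 | -71/2048, -35/1024, -17/512, -1/32, 0 } = -143/4096
v(RBBBBBRBBBRRRB) = { -1, -1/2, -1/4, -1/8, -1/16, -3/64, -5/128, -9/256, -143/4096 | -71/2048, -35/1024, -17/512, -1/32, 0 } = -285/8192
v(RBBBBBRBBBRRRBR) = { -1, -1/2, -1/4, -1/8, -1/16, -3/64, -5/128, -9/256, -143/4096 | -285/8192, -71/2048, -35/1024, -17/512, -1/32, 0 } = -571/16384

-571/16384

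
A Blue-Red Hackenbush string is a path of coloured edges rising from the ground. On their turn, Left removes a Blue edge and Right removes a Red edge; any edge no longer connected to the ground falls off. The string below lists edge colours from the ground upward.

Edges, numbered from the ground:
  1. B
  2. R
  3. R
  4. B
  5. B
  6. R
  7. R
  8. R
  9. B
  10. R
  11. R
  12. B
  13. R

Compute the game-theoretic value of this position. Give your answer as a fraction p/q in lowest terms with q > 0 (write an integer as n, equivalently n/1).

Prefix values for B R R B B R R R B R R B R via {L|R} + simplicity:
1 of 13 · B · max L 0 · min R +∞ so 1
2 of 13 · BR · max L 0 · min R 1 so 1/2
3 of 13 · BRR · max L 0 · min R 1/2 so 1/4
4 of 13 · BRRB · max L 1/4 · min R 1/2 so 3/8
5 of 13 · BRRBB · max L 3/8 · min R 1/2 so 7/16
6 of 13 · BRRBBR · max L 3/8 · min R 7/16 so 13/32
7 of 13 · BRRBBRR · max L 3/8 · min R 13/32 so 25/64
8 of 13 · BRRBBRRR · max L 3/8 · min R 25/64 so 49/128
9 of 13 · BRRBBRRRB · max L 49/128 · min R 25/64 so 99/256
10 of 13 · BRRBBRRRBR · max L 49/128 · min R 99/256 so 197/512
11 of 13 · BRRBBRRRBRR · max L 49/128 · min R 197/512 so 393/1024
12 of 13 · BRRBBRRRBRRB · max L 393/1024 · min R 197/512 so 787/2048
13 of 13 · BRRBBRRRBRRBR · max L 393/1024 · min R 787/2048 so 1573/4096

1573/4096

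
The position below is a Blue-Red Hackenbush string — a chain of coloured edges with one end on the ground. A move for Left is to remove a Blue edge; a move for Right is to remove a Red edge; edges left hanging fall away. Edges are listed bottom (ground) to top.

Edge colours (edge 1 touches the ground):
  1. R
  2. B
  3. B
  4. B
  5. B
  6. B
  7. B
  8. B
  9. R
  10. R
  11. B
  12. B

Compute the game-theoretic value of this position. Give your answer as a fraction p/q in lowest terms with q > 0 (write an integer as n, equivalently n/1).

Recurse on prefixes of the 12-edge string R B B B B B B B R R B B:
1 of 12 · R · max L −∞ · min R 0 = -1
2 of 12 · RB · max L -1 · min R 0 = -1/2
3 of 12 · RBB · max L -1/2 · min R 0 = -1/4
4 of 12 · RBBB · max L -1/4 · min R 0 = -1/8
5 of 12 · RBBBB · max L -1/8 · min R 0 = -1/16
6 of 12 · RBBBBB · max L -1/16 · min R 0 = -1/32
7 of 12 · RBBBBBB · max L -1/32 · min R 0 = -1/64
8 of 12 · RBBBBBBB · max L -1/64 · min R 0 = -1/128
9 of 12 · RBBBBBBBR · max L -1/64 · min R -1/128 = -3/256
10 of 12 · RBBBBBBBRR · max L -1/64 · min R -3/256 = -7/512
11 of 12 · RBBBBBBBRRB · max L -7/512 · min R -3/256 = -13/1024
12 of 12 · RBBBBBBBRRBB · max L -13/1024 · min R -3/256 = -25/2048

-25/2048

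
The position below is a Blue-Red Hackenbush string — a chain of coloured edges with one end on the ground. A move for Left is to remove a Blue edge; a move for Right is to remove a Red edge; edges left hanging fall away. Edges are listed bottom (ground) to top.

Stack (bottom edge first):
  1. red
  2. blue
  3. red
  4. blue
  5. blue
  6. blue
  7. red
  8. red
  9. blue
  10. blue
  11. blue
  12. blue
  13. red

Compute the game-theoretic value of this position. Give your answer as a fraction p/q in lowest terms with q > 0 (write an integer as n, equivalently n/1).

Recurse on prefixes of the 13-edge string red blue red blue blue blue red red blue blue blue blue red:
edge 1 of 13 (red): { none | 0 } so -1
edge 2 of 13 (blue): { -1 | 0 } so -1/2
edge 3 of 13 (red): { -1 | -1/2; 0 } so -3/4
edge 4 of 13 (blue): { -1; -3/4 | -1/2; 0 } so -5/8
edge 5 of 13 (blue): { -1; -3/4; -5/8 | -1/2; 0 } so -9/16
edge 6 of 13 (blue): { -1; -3/4; -5/8; -9/16 | -1/2; 0 } so -17/32
edge 7 of 13 (red): { -1; -3/4; -5/8; -9/16 | -17/32; -1/2; 0 } so -35/64
edge 8 of 13 (red): { -1; -3/4; -5/8; -9/16 | -35/64; -17/32; -1/2; 0 } so -71/128
edge 9 of 13 (blue): { -1; -3/4; -5/8; -9/16; -71/128 | -35/64; -17/32; -1/2; 0 } so -141/256
edge 10 of 13 (blue): { -1; -3/4; -5/8; -9/16; -71/128; -141/256 | -35/64; -17/32; -1/2; 0 } so -281/512
edge 11 of 13 (blue): { -1; -3/4; -5/8; -9/16; -71/128; -141/256; -281/512 | -35/64; -17/32; -1/2; 0 } so -561/1024
edge 12 of 13 (blue): { -1; -3/4; -5/8; -9/16; -71/128; -141/256; -281/512; -561/1024 | -35/64; -17/32; -1/2; 0 } so -1121/2048
edge 13 of 13 (red): { -1; -3/4; -5/8; -9/16; -71/128; -141/256; -281/512; -561/1024 | -1121/2048; -35/64; -17/32; -1/2; 0 } so -2243/4096

-2243/4096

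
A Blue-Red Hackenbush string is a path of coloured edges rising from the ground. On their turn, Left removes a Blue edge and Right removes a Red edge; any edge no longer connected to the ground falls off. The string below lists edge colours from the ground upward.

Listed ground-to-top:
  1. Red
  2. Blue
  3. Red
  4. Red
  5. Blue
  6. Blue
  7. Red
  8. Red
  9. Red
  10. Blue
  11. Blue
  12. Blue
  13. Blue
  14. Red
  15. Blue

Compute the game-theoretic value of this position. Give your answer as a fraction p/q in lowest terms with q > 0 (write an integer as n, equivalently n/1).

-13189/16384

Recurse on prefixes of the 15-edge string Red Blue Red Red Blue Blue Red Red Red Blue Blue Blue Blue Red Blue:
step 1: add Red to get R; options L={ — } R={ 0 } = -1
step 2: add Blue to get RB; options L={ -1 } R={ 0 } = -1/2
step 3: add Red to get RBR; options L={ -1 } R={ -1/2 0 } = -3/4
step 4: add Red to get RBRR; options L={ -1 } R={ -3/4 -1/2 0 } = -7/8
step 5: add Blue to get RBRRB; options L={ -1 -7/8 } R={ -3/4 -1/2 0 } = -13/16
step 6: add Blue to get RBRRBB; options L={ -1 -7/8 -13/16 } R={ -3/4 -1/2 0 } = -25/32
step 7: add Red to get RBRRBBR; options L={ -1 -7/8 -13/16 } R={ -25/32 -3/4 -1/2 0 } = -51/64
step 8: add Red to get RBRRBBRR; options L={ -1 -7/8 -13/16 } R={ -51/64 -25/32 -3/4 -1/2 0 } = -103/128
step 9: add Red to get RBRRBBRRR; options L={ -1 -7/8 -13/16 } R={ -103/128 -51/64 -25/32 -3/4 -1/2 0 } = -207/256
step 10: add Blue to get RBRRBBRRRB; options L={ -1 -7/8 -13/16 -207/256 } R={ -103/128 -51/64 -25/32 -3/4 -1/2 0 } = -413/512
step 11: add Blue to get RBRRBBRRRBB; options L={ -1 -7/8 -13/16 -207/256 -413/512 } R={ -103/128 -51/64 -25/32 -3/4 -1/2 0 } = -825/1024
step 12: add Blue to get RBRRBBRRRBBB; options L={ -1 -7/8 -13/16 -207/256 -413/512 -825/1024 } R={ -103/128 -51/64 -25/32 -3/4 -1/2 0 } = -1649/2048
step 13: add Blue to get RBRRBBRRRBBBB; options L={ -1 -7/8 -13/16 -207/256 -413/512 -825/1024 -1649/2048 } R={ -103/128 -51/64 -25/32 -3/4 -1/2 0 } = -3297/4096
step 14: add Red to get RBRRBBRRRBBBBR; options L={ -1 -7/8 -13/16 -207/256 -413/512 -825/1024 -1649/2048 } R={ -3297/4096 -103/128 -51/64 -25/32 -3/4 -1/2 0 } = -6595/8192
step 15: add Blue to get RBRRBBRRRBBBBRB; options L={ -1 -7/8 -13/16 -207/256 -413/512 -825/1024 -1649/2048 -6595/8192 } R={ -3297/4096 -103/128 -51/64 -25/32 -3/4 -1/2 0 } = -13189/16384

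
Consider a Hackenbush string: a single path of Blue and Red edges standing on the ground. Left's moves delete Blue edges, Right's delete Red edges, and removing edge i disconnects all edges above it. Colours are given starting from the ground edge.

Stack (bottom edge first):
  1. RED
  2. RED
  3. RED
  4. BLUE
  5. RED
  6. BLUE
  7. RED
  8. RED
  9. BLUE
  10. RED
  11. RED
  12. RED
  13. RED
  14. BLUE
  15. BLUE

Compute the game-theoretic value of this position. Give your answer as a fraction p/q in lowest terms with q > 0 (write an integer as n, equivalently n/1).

R: Left {  }, Right { 0 } so simplest -1
RR: Left {  }, Right { -1; 0 } so simplest -2
RRR: Left {  }, Right { -2; -1; 0 } so simplest -3
RRRB: Left { -3 }, Right { -2; -1; 0 } so simplest -5/2
RRRBR: Left { -3 }, Right { -5/2; -2; -1; 0 } so simplest -11/4
RRRBRB: Left { -3; -11/4 }, Right { -5/2; -2; -1; 0 } so simplest -21/8
RRRBRBR: Left { -3; -11/4 }, Right { -21/8; -5/2; -2; -1; 0 } so simplest -43/16
RRRBRBRR: Left { -3; -11/4 }, Right { -43/16; -21/8; -5/2; -2; -1; 0 } so simplest -87/32
RRRBRBRRB: Left { -3; -11/4; -87/32 }, Right { -43/16; -21/8; -5/2; -2; -1; 0 } so simplest -173/64
RRRBRBRRBR: Left { -3; -11/4; -87/32 }, Right { -173/64; -43/16; -21/8; -5/2; -2; -1; 0 } so simplest -347/128
RRRBRBRRBRR: Left { -3; -11/4; -87/32 }, Right { -347/128; -173/64; -43/16; -21/8; -5/2; -2; -1; 0 } so simplest -695/256
RRRBRBRRBRRR: Left { -3; -11/4; -87/32 }, Right { -695/256; -347/128; -173/64; -43/16; -21/8; -5/2; -2; -1; 0 } so simplest -1391/512
RRRBRBRRBRRRR: Left { -3; -11/4; -87/32 }, Right { -1391/512; -695/256; -347/128; -173/64; -43/16; -21/8; -5/2; -2; -1; 0 } so simplest -2783/1024
RRRBRBRRBRRRRB: Left { -3; -11/4; -87/32; -2783/1024 }, Right { -1391/512; -695/256; -347/128; -173/64; -43/16; -21/8; -5/2; -2; -1; 0 } so simplest -5565/2048
RRRBRBRRBRRRRBB: Left { -3; -11/4; -87/32; -2783/1024; -5565/2048 }, Right { -1391/512; -695/256; -347/128; -173/64; -43/16; -21/8; -5/2; -2; -1; 0 } so simplest -11129/4096

-11129/4096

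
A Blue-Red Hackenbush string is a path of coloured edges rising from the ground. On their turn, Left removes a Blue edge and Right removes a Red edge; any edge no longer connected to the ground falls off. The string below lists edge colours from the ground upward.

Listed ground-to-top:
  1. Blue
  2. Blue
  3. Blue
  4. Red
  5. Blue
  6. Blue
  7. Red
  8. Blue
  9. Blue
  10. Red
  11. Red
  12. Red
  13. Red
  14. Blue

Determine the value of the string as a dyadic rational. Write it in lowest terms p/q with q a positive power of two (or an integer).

step 1: add Blue to get B; options L={ 0 } R={ · } = 1
step 2: add Blue to get BB; options L={ 0; 1 } R={ · } = 2
step 3: add Blue to get BBB; options L={ 0; 1; 2 } R={ · } = 3
step 4: add Red to get BBBR; options L={ 0; 1; 2 } R={ 3 } = 5/2
step 5: add Blue to get BBBRB; options L={ 0; 1; 2; 5/2 } R={ 3 } = 11/4
step 6: add Blue to get BBBRBB; options L={ 0; 1; 2; 5/2; 11/4 } R={ 3 } = 23/8
step 7: add Red to get BBBRBBR; options L={ 0; 1; 2; 5/2; 11/4 } R={ 23/8; 3 } = 45/16
step 8: add Blue to get BBBRBBRB; options L={ 0; 1; 2; 5/2; 11/4; 45/16 } R={ 23/8; 3 } = 91/32
step 9: add Blue to get BBBRBBRBB; options L={ 0; 1; 2; 5/2; 11/4; 45/16; 91/32 } R={ 23/8; 3 } = 183/64
step 10: add Red to get BBBRBBRBBR; options L={ 0; 1; 2; 5/2; 11/4; 45/16; 91/32 } R={ 183/64; 23/8; 3 } = 365/128
step 11: add Red to get BBBRBBRBBRR; options L={ 0; 1; 2; 5/2; 11/4; 45/16; 91/32 } R={ 365/128; 183/64; 23/8; 3 } = 729/256
step 12: add Red to get BBBRBBRBBRRR; options L={ 0; 1; 2; 5/2; 11/4; 45/16; 91/32 } R={ 729/256; 365/128; 183/64; 23/8; 3 } = 1457/512
step 13: add Red to get BBBRBBRBBRRRR; options L={ 0; 1; 2; 5/2; 11/4; 45/16; 91/32 } R={ 1457/512; 729/256; 365/128; 183/64; 23/8; 3 } = 2913/1024
step 14: add Blue to get BBBRBBRBBRRRRB; options L={ 0; 1; 2; 5/2; 11/4; 45/16; 91/32; 2913/1024 } R={ 1457/512; 729/256; 365/128; 183/64; 23/8; 3 } = 5827/2048

5827/2048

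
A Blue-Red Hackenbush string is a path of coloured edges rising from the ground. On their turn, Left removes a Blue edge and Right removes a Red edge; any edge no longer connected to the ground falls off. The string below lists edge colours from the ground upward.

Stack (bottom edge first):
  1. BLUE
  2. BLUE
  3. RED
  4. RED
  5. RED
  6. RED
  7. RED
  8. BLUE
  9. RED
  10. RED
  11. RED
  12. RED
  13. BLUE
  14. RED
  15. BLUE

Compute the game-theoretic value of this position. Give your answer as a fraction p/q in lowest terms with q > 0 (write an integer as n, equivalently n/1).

Prefix values for BLUE BLUE RED RED RED RED RED BLUE RED RED RED RED BLUE RED BLUE via {L|R} + simplicity:
1 of 15 · B · max L 0 · min R +∞ — 1
2 of 15 · BB · max L 1 · min R +∞ — 2
3 of 15 · BBR · max L 1 · min R 2 — 3/2
4 of 15 · BBRR · max L 1 · min R 3/2 — 5/4
5 of 15 · BBRRR · max L 1 · min R 5/4 — 9/8
6 of 15 · BBRRRR · max L 1 · min R 9/8 — 17/16
7 of 15 · BBRRRRR · max L 1 · min R 17/16 — 33/32
8 of 15 · BBRRRRRB · max L 33/32 · min R 17/16 — 67/64
9 of 15 · BBRRRRRBR · max L 33/32 · min R 67/64 — 133/128
10 of 15 · BBRRRRRBRR · max L 33/32 · min R 133/128 — 265/256
11 of 15 · BBRRRRRBRRR · max L 33/32 · min R 265/256 — 529/512
12 of 15 · BBRRRRRBRRRR · max L 33/32 · min R 529/512 — 1057/1024
13 of 15 · BBRRRRRBRRRRB · max L 1057/1024 · min R 529/512 — 2115/2048
14 of 15 · BBRRRRRBRRRRBR · max L 1057/1024 · min R 2115/2048 — 4229/4096
15 of 15 · BBRRRRRBRRRRBRB · max L 4229/4096 · min R 2115/2048 — 8459/8192

8459/8192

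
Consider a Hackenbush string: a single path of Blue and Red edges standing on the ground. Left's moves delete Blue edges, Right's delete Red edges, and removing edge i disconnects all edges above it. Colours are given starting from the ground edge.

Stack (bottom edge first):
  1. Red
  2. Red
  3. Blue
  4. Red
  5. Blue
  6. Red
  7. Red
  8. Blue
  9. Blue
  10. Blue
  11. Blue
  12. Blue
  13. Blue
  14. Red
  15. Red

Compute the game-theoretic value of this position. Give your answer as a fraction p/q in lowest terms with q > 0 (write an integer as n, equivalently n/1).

Prefix values for Red Red Blue Red Blue Red Red Blue Blue Blue Blue Blue Blue Red Red via {L|R} + simplicity:
1 of 15 · R · max L −∞ · min R 0 gives -1
2 of 15 · RR · max L −∞ · min R -1 gives -2
3 of 15 · RRB · max L -2 · min R -1 gives -3/2
4 of 15 · RRBR · max L -2 · min R -3/2 gives -7/4
5 of 15 · RRBRB · max L -7/4 · min R -3/2 gives -13/8
6 of 15 · RRBRBR · max L -7/4 · min R -13/8 gives -27/16
7 of 15 · RRBRBRR · max L -7/4 · min R -27/16 gives -55/32
8 of 15 · RRBRBRRB · max L -55/32 · min R -27/16 gives -109/64
9 of 15 · RRBRBRRBB · max L -109/64 · min R -27/16 gives -217/128
10 of 15 · RRBRBRRBBB · max L -217/128 · min R -27/16 gives -433/256
11 of 15 · RRBRBRRBBBB · max L -433/256 · min R -27/16 gives -865/512
12 of 15 · RRBRBRRBBBBB · max L -865/512 · min R -27/16 gives -1729/1024
13 of 15 · RRBRBRRBBBBBB · max L -1729/1024 · min R -27/16 gives -3457/2048
14 of 15 · RRBRBRRBBBBBBR · max L -1729/1024 · min R -3457/2048 gives -6915/4096
15 of 15 · RRBRBRRBBBBBBRR · max L -1729/1024 · min R -6915/4096 gives -13831/8192

-13831/8192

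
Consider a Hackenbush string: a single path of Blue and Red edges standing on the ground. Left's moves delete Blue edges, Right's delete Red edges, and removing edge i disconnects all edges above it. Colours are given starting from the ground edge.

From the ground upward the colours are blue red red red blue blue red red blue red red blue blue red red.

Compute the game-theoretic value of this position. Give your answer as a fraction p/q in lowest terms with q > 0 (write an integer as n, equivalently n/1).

3225/16384

Prefix values for blue red red red blue blue red red blue red red blue blue red red via {L|R} + simplicity:
1 of 15 · b · max L 0 · min R +∞ ⇒ 1
2 of 15 · br · max L 0 · min R 1 ⇒ 1/2
3 of 15 · brr · max L 0 · min R 1/2 ⇒ 1/4
4 of 15 · brrr · max L 0 · min R 1/4 ⇒ 1/8
5 of 15 · brrrb · max L 1/8 · min R 1/4 ⇒ 3/16
6 of 15 · brrrbb · max L 3/16 · min R 1/4 ⇒ 7/32
7 of 15 · brrrbbr · max L 3/16 · min R 7/32 ⇒ 13/64
8 of 15 · brrrbbrr · max L 3/16 · min R 13/64 ⇒ 25/128
9 of 15 · brrrbbrrb · max L 25/128 · min R 13/64 ⇒ 51/256
10 of 15 · brrrbbrrbr · max L 25/128 · min R 51/256 ⇒ 101/512
11 of 15 · brrrbbrrbrr · max L 25/128 · min R 101/512 ⇒ 201/1024
12 of 15 · brrrbbrrbrrb · max L 201/1024 · min R 101/512 ⇒ 403/2048
13 of 15 · brrrbbrrbrrbb · max L 403/2048 · min R 101/512 ⇒ 807/4096
14 of 15 · brrrbbrrbrrbbr · max L 403/2048 · min R 807/4096 ⇒ 1613/8192
15 of 15 · brrrbbrrbrrbbrr · max L 403/2048 · min R 1613/8192 ⇒ 3225/16384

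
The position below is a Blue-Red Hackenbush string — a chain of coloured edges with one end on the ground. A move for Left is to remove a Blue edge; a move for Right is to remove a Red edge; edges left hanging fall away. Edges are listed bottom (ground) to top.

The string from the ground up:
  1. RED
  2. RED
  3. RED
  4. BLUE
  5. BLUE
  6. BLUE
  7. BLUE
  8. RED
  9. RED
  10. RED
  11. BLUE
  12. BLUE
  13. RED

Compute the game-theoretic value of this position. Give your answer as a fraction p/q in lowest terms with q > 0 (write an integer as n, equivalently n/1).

-2163/1024

Build v(s[:k]) for k = 1..13, string s = RED RED RED BLUE BLUE BLUE BLUE RED RED RED BLUE BLUE RED.
1 of 13 · R · max L −∞ · min R 0 gives -1
2 of 13 · RR · max L −∞ · min R -1 gives -2
3 of 13 · RRR · max L −∞ · min R -2 gives -3
4 of 13 · RRRB · max L -3 · min R -2 gives -5/2
5 of 13 · RRRBB · max L -5/2 · min R -2 gives -9/4
6 of 13 · RRRBBB · max L -9/4 · min R -2 gives -17/8
7 of 13 · RRRBBBB · max L -17/8 · min R -2 gives -33/16
8 of 13 · RRRBBBBR · max L -17/8 · min R -33/16 gives -67/32
9 of 13 · RRRBBBBRR · max L -17/8 · min R -67/32 gives -135/64
10 of 13 · RRRBBBBRRR · max L -17/8 · min R -135/64 gives -271/128
11 of 13 · RRRBBBBRRRB · max L -271/128 · min R -135/64 gives -541/256
12 of 13 · RRRBBBBRRRBB · max L -541/256 · min R -135/64 gives -1081/512
13 of 13 · RRRBBBBRRRBBR · max L -541/256 · min R -1081/512 gives -2163/1024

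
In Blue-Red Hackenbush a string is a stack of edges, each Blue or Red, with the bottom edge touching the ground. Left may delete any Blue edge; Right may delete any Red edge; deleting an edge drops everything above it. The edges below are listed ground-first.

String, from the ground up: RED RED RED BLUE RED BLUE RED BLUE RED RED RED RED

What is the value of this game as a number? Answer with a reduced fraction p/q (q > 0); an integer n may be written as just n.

-1375/512

Prefix values for RED RED RED BLUE RED BLUE RED BLUE RED RED RED RED via {L|R} + simplicity:
G_1 [R]  L=[(no moves)]  R=[0]  gives -1
G_2 [RR]  L=[(no moves)]  R=[-1 0]  gives -2
G_3 [RRR]  L=[(no moves)]  R=[-2 -1 0]  gives -3
G_4 [RRRB]  L=[-3]  R=[-2 -1 0]  gives -5/2
G_5 [RRRBR]  L=[-3]  R=[-5/2 -2 -1 0]  gives -11/4
G_6 [RRRBRB]  L=[-3 -11/4]  R=[-5/2 -2 -1 0]  gives -21/8
G_7 [RRRBRBR]  L=[-3 -11/4]  R=[-21/8 -5/2 -2 -1 0]  gives -43/16
G_8 [RRRBRBRB]  L=[-3 -11/4 -43/16]  R=[-21/8 -5/2 -2 -1 0]  gives -85/32
G_9 [RRRBRBRBR]  L=[-3 -11/4 -43/16]  R=[-85/32 -21/8 -5/2 -2 -1 0]  gives -171/64
G_10 [RRRBRBRBRR]  L=[-3 -11/4 -43/16]  R=[-171/64 -85/32 -21/8 -5/2 -2 -1 0]  gives -343/128
G_11 [RRRBRBRBRRR]  L=[-3 -11/4 -43/16]  R=[-343/128 -171/64 -85/32 -21/8 -5/2 -2 -1 0]  gives -687/256
G_12 [RRRBRBRBRRRR]  L=[-3 -11/4 -43/16]  R=[-687/256 -343/128 -171/64 -85/32 -21/8 -5/2 -2 -1 0]  gives -1375/512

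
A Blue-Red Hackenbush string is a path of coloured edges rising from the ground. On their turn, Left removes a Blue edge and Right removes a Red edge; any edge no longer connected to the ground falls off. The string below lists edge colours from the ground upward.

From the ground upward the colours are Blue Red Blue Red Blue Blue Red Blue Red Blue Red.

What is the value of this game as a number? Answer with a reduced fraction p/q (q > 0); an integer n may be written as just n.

725/1024

Prefix values for Blue Red Blue Red Blue Blue Red Blue Red Blue Red via {L|R} + simplicity:
B: Left { 0 }, Right { (no moves) } so simplest 1
BR: Left { 0 }, Right { 1 } so simplest 1/2
BRB: Left { 0,1/2 }, Right { 1 } so simplest 3/4
BRBR: Left { 0,1/2 }, Right { 3/4,1 } so simplest 5/8
BRBRB: Left { 0,1/2,5/8 }, Right { 3/4,1 } so simplest 11/16
BRBRBB: Left { 0,1/2,5/8,11/16 }, Right { 3/4,1 } so simplest 23/32
BRBRBBR: Left { 0,1/2,5/8,11/16 }, Right { 23/32,3/4,1 } so simplest 45/64
BRBRBBRB: Left { 0,1/2,5/8,11/16,45/64 }, Right { 23/32,3/4,1 } so simplest 91/128
BRBRBBRBR: Left { 0,1/2,5/8,11/16,45/64 }, Right { 91/128,23/32,3/4,1 } so simplest 181/256
BRBRBBRBRB: Left { 0,1/2,5/8,11/16,45/64,181/256 }, Right { 91/128,23/32,3/4,1 } so simplest 363/512
BRBRBBRBRBR: Left { 0,1/2,5/8,11/16,45/64,181/256 }, Right { 363/512,91/128,23/32,3/4,1 } so simplest 725/1024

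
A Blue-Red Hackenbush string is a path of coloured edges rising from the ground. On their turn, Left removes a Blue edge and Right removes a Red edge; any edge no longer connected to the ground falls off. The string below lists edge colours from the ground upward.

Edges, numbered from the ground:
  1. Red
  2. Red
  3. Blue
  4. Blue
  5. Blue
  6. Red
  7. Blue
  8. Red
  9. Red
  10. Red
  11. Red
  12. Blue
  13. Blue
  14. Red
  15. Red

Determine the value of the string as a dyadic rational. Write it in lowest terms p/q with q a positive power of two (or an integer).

-9703/8192

Prefix values for Red Red Blue Blue Blue Red Blue Red Red Red Red Blue Blue Red Red via {L|R} + simplicity:
1 of 15 · R · max L −∞ · min R 0 => -1
2 of 15 · RR · max L −∞ · min R -1 => -2
3 of 15 · RRB · max L -2 · min R -1 => -3/2
4 of 15 · RRBB · max L -3/2 · min R -1 => -5/4
5 of 15 · RRBBB · max L -5/4 · min R -1 => -9/8
6 of 15 · RRBBBR · max L -5/4 · min R -9/8 => -19/16
7 of 15 · RRBBBRB · max L -19/16 · min R -9/8 => -37/32
8 of 15 · RRBBBRBR · max L -19/16 · min R -37/32 => -75/64
9 of 15 · RRBBBRBRR · max L -19/16 · min R -75/64 => -151/128
10 of 15 · RRBBBRBRRR · max L -19/16 · min R -151/128 => -303/256
11 of 15 · RRBBBRBRRRR · max L -19/16 · min R -303/256 => -607/512
12 of 15 · RRBBBRBRRRRB · max L -607/512 · min R -303/256 => -1213/1024
13 of 15 · RRBBBRBRRRRBB · max L -1213/1024 · min R -303/256 => -2425/2048
14 of 15 · RRBBBRBRRRRBBR · max L -1213/1024 · min R -2425/2048 => -4851/4096
15 of 15 · RRBBBRBRRRRBBRR · max L -1213/1024 · min R -4851/4096 => -9703/8192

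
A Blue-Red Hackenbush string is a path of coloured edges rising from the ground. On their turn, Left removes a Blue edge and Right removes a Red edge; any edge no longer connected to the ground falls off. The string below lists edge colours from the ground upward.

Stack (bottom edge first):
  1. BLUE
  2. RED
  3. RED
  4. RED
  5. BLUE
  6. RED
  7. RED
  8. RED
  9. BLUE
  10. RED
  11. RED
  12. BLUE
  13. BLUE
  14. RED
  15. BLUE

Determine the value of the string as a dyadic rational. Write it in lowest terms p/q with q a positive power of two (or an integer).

G_1 [B]  L=[0]  R=[(no moves)]  — 1
G_2 [BR]  L=[0]  R=[1]  — 1/2
G_3 [BRR]  L=[0]  R=[1/2, 1]  — 1/4
G_4 [BRRR]  L=[0]  R=[1/4, 1/2, 1]  — 1/8
G_5 [BRRRB]  L=[0, 1/8]  R=[1/4, 1/2, 1]  — 3/16
G_6 [BRRRBR]  L=[0, 1/8]  R=[3/16, 1/4, 1/2, 1]  — 5/32
G_7 [BRRRBRR]  L=[0, 1/8]  R=[5/32, 3/16, 1/4, 1/2, 1]  — 9/64
G_8 [BRRRBRRR]  L=[0, 1/8]  R=[9/64, 5/32, 3/16, 1/4, 1/2, 1]  — 17/128
G_9 [BRRRBRRRB]  L=[0, 1/8, 17/128]  R=[9/64, 5/32, 3/16, 1/4, 1/2, 1]  — 35/256
G_10 [BRRRBRRRBR]  L=[0, 1/8, 17/128]  R=[35/256, 9/64, 5/32, 3/16, 1/4, 1/2, 1]  — 69/512
G_11 [BRRRBRRRBRR]  L=[0, 1/8, 17/128]  R=[69/512, 35/256, 9/64, 5/32, 3/16, 1/4, 1/2, 1]  — 137/1024
G_12 [BRRRBRRRBRRB]  L=[0, 1/8, 17/128, 137/1024]  R=[69/512, 35/256, 9/64, 5/32, 3/16, 1/4, 1/2, 1]  — 275/2048
G_13 [BRRRBRRRBRRBB]  L=[0, 1/8, 17/128, 137/1024, 275/2048]  R=[69/512, 35/256, 9/64, 5/32, 3/16, 1/4, 1/2, 1]  — 551/4096
G_14 [BRRRBRRRBRRBBR]  L=[0, 1/8, 17/128, 137/1024, 275/2048]  R=[551/4096, 69/512, 35/256, 9/64, 5/32, 3/16, 1/4, 1/2, 1]  — 1101/8192
G_15 [BRRRBRRRBRRBBRB]  L=[0, 1/8, 17/128, 137/1024, 275/2048, 1101/8192]  R=[551/4096, 69/512, 35/256, 9/64, 5/32, 3/16, 1/4, 1/2, 1]  — 2203/16384

2203/16384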